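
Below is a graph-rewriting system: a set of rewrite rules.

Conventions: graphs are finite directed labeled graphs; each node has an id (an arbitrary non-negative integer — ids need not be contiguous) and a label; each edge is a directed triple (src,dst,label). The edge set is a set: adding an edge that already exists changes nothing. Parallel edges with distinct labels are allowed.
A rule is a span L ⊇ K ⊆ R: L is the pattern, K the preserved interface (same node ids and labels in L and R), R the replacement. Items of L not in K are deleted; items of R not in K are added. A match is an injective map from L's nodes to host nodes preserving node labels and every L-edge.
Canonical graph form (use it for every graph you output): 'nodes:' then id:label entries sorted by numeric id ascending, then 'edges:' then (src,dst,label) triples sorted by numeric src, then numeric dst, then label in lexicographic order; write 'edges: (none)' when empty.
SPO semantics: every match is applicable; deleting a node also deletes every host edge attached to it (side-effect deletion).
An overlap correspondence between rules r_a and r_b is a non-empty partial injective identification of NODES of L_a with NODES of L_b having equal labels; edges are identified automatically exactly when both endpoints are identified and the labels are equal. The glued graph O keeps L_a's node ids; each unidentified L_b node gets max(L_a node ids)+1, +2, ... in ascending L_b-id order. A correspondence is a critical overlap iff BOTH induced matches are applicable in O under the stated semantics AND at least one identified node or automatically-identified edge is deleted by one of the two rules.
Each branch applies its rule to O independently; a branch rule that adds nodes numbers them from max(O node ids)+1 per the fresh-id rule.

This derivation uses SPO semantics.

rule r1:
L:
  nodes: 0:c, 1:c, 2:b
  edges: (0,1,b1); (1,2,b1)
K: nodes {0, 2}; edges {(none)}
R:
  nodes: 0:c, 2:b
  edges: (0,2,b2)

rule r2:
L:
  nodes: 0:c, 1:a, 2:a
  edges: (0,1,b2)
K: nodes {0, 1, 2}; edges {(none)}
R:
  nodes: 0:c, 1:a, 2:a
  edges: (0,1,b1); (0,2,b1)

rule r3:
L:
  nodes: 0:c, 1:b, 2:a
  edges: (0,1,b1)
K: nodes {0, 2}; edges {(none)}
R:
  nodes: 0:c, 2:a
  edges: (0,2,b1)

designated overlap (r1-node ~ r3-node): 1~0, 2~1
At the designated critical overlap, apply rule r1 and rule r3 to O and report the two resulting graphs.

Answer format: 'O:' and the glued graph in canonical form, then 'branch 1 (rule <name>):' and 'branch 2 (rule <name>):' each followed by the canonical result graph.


O:
nodes: 0:c, 1:c, 2:b, 3:a
edges: (0,1,b1); (1,2,b1)
branch 1 (rule r1):
nodes: 0:c, 2:b, 3:a
edges: (0,2,b2)
branch 2 (rule r3):
nodes: 0:c, 1:c, 3:a
edges: (0,1,b1); (1,3,b1)


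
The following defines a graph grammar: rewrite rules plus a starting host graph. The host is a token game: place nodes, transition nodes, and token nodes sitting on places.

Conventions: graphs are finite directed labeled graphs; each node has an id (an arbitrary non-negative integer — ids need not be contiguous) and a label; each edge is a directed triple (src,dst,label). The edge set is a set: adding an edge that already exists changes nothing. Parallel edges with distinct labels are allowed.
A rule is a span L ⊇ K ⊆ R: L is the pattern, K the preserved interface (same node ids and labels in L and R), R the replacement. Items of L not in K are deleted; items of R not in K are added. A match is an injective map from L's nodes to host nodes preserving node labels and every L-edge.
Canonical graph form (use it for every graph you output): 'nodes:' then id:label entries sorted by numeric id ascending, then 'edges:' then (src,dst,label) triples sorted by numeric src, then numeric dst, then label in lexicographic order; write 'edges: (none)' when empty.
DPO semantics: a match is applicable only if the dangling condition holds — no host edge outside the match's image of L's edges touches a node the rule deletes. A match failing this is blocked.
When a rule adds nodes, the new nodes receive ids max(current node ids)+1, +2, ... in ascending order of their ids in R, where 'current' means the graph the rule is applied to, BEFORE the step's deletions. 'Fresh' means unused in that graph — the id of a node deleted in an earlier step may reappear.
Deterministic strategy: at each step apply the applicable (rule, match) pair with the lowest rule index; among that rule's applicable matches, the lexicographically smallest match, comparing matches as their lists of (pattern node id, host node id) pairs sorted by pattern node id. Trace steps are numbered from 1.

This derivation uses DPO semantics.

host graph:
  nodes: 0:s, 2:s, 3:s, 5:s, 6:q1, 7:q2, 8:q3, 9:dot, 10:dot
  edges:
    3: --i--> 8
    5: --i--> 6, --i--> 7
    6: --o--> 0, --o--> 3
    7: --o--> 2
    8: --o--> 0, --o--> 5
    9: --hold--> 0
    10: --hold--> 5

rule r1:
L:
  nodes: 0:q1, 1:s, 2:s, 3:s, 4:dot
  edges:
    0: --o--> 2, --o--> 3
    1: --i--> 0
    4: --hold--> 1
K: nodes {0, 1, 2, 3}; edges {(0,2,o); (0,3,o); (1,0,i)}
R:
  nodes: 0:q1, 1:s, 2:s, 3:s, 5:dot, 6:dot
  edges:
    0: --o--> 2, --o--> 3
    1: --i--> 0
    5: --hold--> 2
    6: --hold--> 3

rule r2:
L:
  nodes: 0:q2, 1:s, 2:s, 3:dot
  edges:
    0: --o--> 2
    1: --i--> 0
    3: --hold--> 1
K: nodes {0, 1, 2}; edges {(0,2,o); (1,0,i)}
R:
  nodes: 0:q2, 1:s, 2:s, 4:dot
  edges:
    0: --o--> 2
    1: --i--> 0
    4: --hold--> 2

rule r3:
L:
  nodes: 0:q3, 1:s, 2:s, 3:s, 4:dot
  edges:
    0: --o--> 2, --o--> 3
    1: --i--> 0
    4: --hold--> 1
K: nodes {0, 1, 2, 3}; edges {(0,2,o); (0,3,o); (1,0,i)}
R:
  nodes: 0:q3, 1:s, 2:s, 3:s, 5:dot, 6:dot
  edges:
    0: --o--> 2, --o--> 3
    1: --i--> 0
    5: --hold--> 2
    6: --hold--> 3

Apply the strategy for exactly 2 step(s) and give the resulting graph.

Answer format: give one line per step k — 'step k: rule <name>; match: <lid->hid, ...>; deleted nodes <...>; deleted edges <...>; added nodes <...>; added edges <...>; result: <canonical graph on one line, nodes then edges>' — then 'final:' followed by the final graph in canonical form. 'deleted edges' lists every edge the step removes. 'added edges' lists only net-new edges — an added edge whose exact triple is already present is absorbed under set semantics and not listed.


step 1: rule r1; match: 0->6, 1->5, 2->0, 3->3, 4->10; deleted nodes 10; deleted edges (10,5,hold); added nodes 11, 12; added edges (11,0,hold); (12,3,hold); result: nodes: 0:s, 2:s, 3:s, 5:s, 6:q1, 7:q2, 8:q3, 9:dot, 11:dot, 12:dot edges: (3,8,i); (5,6,i); (5,7,i); (6,0,o); (6,3,o); (7,2,o); (8,0,o); (8,5,o); (9,0,hold); (11,0,hold); (12,3,hold)
step 2: rule r3; match: 0->8, 1->3, 2->0, 3->5, 4->12; deleted nodes 12; deleted edges (12,3,hold); added nodes 13, 14; added edges (13,0,hold); (14,5,hold); result: nodes: 0:s, 2:s, 3:s, 5:s, 6:q1, 7:q2, 8:q3, 9:dot, 11:dot, 13:dot, 14:dot edges: (3,8,i); (5,6,i); (5,7,i); (6,0,o); (6,3,o); (7,2,o); (8,0,o); (8,5,o); (9,0,hold); (11,0,hold); (13,0,hold); (14,5,hold)
final:
nodes: 0:s, 2:s, 3:s, 5:s, 6:q1, 7:q2, 8:q3, 9:dot, 11:dot, 13:dot, 14:dot
edges: (3,8,i); (5,6,i); (5,7,i); (6,0,o); (6,3,o); (7,2,o); (8,0,o); (8,5,o); (9,0,hold); (11,0,hold); (13,0,hold); (14,5,hold)


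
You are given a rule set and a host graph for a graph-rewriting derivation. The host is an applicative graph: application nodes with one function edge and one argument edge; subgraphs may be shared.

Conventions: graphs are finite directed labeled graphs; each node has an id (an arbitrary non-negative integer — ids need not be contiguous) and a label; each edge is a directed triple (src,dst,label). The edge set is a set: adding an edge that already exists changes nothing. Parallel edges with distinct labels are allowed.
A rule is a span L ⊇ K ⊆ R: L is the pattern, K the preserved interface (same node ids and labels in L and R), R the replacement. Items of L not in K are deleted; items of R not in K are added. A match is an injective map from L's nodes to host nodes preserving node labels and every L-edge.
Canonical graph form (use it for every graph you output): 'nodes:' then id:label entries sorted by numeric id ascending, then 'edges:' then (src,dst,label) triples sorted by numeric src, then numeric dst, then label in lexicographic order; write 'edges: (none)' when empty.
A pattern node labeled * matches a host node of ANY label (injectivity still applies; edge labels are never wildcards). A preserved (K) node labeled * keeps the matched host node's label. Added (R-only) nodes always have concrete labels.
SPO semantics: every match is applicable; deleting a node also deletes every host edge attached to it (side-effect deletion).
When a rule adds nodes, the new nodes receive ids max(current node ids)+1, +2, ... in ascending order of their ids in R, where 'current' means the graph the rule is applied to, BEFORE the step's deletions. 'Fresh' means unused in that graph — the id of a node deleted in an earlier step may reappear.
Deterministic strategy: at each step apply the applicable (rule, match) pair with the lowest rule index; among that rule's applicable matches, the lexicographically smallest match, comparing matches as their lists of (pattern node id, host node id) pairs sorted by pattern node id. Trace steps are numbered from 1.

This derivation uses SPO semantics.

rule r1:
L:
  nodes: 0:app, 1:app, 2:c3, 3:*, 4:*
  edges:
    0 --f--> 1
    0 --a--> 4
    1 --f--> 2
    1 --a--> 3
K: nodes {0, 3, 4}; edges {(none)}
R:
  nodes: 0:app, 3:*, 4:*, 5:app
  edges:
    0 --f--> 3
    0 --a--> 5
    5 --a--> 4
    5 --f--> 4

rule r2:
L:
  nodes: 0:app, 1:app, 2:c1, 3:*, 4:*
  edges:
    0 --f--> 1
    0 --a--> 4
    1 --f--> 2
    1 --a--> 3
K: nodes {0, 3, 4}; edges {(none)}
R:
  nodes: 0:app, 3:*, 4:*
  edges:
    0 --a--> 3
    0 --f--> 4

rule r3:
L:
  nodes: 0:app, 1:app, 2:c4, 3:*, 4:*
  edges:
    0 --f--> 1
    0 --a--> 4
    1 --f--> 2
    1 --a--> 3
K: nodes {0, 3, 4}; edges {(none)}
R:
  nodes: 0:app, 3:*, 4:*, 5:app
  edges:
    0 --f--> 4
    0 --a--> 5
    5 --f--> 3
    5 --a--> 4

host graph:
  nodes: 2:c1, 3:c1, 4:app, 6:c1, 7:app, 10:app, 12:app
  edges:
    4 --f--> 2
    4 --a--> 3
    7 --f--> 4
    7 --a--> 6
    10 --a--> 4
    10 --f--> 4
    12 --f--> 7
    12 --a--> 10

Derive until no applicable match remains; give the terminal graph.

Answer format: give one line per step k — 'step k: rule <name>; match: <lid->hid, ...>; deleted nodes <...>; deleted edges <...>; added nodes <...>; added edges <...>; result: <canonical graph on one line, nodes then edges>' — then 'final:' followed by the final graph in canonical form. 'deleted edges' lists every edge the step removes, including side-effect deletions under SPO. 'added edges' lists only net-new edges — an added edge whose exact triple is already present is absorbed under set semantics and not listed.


step 1: rule r2; match: 0->7, 1->4, 2->2, 3->3, 4->6; deleted nodes 2, 4; deleted edges (4,2,f); (4,3,a); (7,4,f); (7,6,a); (10,4,a); (10,4,f); added nodes (none); added edges (7,3,a); (7,6,f); result: nodes: 3:c1, 6:c1, 7:app, 10:app, 12:app edges: (7,3,a); (7,6,f); (12,7,f); (12,10,a)
step 2: rule r2; match: 0->12, 1->7, 2->6, 3->3, 4->10; deleted nodes 6, 7; deleted edges (7,3,a); (7,6,f); (12,7,f); (12,10,a); added nodes (none); added edges (12,3,a); (12,10,f); result: nodes: 3:c1, 10:app, 12:app edges: (12,3,a); (12,10,f)
final:
nodes: 3:c1, 10:app, 12:app
edges: (12,3,a); (12,10,f)


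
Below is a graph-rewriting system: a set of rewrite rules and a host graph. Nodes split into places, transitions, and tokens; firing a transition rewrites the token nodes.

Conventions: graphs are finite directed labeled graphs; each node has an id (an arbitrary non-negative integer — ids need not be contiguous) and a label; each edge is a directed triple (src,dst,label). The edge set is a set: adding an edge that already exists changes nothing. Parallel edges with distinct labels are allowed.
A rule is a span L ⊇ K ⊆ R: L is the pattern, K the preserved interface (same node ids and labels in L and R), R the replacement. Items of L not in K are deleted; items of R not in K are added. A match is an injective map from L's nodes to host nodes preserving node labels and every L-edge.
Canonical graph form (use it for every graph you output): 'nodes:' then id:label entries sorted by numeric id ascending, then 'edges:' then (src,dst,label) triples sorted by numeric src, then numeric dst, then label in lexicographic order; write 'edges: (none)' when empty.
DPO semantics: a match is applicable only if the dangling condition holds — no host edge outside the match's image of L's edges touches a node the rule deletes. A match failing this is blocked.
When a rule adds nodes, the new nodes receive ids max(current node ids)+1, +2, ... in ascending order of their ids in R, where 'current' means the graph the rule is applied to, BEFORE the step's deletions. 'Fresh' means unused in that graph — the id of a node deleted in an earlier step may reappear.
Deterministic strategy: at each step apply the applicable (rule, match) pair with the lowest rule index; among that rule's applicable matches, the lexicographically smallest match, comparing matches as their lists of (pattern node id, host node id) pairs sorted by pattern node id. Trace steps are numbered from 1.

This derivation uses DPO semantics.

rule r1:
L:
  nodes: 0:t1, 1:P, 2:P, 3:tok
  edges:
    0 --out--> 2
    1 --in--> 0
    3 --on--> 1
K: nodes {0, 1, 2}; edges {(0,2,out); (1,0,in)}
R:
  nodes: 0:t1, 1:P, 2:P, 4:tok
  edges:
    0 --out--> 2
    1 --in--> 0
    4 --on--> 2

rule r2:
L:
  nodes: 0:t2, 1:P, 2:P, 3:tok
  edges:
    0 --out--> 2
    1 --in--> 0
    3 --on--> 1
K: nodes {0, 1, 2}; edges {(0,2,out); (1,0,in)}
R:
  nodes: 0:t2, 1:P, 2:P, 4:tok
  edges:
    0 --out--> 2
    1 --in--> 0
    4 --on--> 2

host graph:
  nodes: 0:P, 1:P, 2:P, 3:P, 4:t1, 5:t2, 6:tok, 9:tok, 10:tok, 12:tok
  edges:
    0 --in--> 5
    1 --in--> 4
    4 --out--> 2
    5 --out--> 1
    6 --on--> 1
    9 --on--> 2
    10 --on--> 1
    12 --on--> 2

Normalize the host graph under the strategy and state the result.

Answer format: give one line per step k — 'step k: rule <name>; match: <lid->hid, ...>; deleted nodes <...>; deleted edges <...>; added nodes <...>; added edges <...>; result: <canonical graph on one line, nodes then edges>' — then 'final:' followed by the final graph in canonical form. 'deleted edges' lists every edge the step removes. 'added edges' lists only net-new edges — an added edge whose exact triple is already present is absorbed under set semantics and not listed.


step 1: rule r1; match: 0->4, 1->1, 2->2, 3->6; deleted nodes 6; deleted edges (6,1,on); added nodes 13; added edges (13,2,on); result: nodes: 0:P, 1:P, 2:P, 3:P, 4:t1, 5:t2, 9:tok, 10:tok, 12:tok, 13:tok edges: (0,5,in); (1,4,in); (4,2,out); (5,1,out); (9,2,on); (10,1,on); (12,2,on); (13,2,on)
step 2: rule r1; match: 0->4, 1->1, 2->2, 3->10; deleted nodes 10; deleted edges (10,1,on); added nodes 14; added edges (14,2,on); result: nodes: 0:P, 1:P, 2:P, 3:P, 4:t1, 5:t2, 9:tok, 12:tok, 13:tok, 14:tok edges: (0,5,in); (1,4,in); (4,2,out); (5,1,out); (9,2,on); (12,2,on); (13,2,on); (14,2,on)
final:
nodes: 0:P, 1:P, 2:P, 3:P, 4:t1, 5:t2, 9:tok, 12:tok, 13:tok, 14:tok
edges: (0,5,in); (1,4,in); (4,2,out); (5,1,out); (9,2,on); (12,2,on); (13,2,on); (14,2,on)


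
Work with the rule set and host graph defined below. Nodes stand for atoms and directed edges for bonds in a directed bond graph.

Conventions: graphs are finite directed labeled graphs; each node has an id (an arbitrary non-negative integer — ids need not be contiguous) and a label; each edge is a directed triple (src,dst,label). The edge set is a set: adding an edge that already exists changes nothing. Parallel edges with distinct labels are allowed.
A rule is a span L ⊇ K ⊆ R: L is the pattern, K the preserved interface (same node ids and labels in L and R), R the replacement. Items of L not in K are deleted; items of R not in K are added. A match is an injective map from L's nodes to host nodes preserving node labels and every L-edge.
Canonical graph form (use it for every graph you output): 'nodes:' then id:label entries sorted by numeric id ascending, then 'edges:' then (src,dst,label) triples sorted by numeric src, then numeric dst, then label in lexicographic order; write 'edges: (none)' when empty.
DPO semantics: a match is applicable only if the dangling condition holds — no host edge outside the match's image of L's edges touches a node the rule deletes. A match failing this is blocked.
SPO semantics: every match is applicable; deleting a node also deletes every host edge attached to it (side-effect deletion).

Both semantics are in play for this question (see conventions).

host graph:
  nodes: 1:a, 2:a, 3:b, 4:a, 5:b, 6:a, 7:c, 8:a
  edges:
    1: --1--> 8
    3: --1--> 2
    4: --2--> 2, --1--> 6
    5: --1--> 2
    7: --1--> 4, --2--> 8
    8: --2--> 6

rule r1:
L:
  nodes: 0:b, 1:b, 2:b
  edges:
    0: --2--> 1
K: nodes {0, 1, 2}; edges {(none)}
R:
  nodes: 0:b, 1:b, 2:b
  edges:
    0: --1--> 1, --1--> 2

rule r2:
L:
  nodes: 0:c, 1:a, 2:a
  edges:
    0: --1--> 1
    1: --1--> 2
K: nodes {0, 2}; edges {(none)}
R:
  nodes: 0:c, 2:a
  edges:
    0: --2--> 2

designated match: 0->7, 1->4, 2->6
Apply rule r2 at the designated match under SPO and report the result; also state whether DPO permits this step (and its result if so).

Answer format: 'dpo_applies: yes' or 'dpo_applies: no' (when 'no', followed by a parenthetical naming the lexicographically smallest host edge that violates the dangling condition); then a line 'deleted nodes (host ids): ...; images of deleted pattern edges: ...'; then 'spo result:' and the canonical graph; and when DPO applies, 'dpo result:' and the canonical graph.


dpo_applies: no
(the rule deletes node 4, which keeps host edge (4,2,2) outside the match image — the dangling condition fails, DPO blocks; SPO proceeds and side-deletes such edges)
deleted nodes (host ids): 4; images of deleted pattern edges: (4,6,1); (7,4,1)
spo result:
nodes: 1:a, 2:a, 3:b, 5:b, 6:a, 7:c, 8:a
edges: (1,8,1); (3,2,1); (5,2,1); (7,6,2); (7,8,2); (8,6,2)


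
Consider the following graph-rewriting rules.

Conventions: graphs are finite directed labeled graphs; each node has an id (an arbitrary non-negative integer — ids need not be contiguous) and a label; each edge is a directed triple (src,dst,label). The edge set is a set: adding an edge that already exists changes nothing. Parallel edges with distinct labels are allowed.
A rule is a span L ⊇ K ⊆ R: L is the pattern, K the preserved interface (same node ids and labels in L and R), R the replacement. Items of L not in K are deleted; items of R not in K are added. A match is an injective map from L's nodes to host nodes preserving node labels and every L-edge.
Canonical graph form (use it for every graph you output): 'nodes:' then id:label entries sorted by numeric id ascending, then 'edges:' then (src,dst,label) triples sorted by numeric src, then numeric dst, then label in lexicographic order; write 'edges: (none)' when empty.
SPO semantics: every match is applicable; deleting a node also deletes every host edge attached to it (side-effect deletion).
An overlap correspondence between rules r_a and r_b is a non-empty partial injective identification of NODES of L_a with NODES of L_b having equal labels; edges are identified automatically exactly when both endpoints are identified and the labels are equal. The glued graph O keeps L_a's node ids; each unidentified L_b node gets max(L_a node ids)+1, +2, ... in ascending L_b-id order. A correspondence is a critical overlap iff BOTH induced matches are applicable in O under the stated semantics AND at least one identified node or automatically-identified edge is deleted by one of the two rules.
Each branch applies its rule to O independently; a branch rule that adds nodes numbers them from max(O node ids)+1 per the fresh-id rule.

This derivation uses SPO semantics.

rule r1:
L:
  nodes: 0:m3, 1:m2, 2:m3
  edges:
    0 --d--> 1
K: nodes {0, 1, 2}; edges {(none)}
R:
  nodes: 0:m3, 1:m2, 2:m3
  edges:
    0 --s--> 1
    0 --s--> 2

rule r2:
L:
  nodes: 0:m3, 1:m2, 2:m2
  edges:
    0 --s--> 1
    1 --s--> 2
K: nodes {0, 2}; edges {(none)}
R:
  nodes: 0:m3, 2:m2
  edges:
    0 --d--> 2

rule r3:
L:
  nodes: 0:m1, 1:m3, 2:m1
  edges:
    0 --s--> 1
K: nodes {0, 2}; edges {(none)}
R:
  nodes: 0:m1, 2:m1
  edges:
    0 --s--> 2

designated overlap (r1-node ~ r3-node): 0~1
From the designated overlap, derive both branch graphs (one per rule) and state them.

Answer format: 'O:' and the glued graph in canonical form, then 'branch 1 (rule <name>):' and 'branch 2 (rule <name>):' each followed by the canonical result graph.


O:
nodes: 0:m3, 1:m2, 2:m3, 3:m1, 4:m1
edges: (0,1,d); (3,0,s)
branch 1 (rule r1):
nodes: 0:m3, 1:m2, 2:m3, 3:m1, 4:m1
edges: (0,1,s); (0,2,s); (3,0,s)
branch 2 (rule r3):
nodes: 1:m2, 2:m3, 3:m1, 4:m1
edges: (3,4,s)


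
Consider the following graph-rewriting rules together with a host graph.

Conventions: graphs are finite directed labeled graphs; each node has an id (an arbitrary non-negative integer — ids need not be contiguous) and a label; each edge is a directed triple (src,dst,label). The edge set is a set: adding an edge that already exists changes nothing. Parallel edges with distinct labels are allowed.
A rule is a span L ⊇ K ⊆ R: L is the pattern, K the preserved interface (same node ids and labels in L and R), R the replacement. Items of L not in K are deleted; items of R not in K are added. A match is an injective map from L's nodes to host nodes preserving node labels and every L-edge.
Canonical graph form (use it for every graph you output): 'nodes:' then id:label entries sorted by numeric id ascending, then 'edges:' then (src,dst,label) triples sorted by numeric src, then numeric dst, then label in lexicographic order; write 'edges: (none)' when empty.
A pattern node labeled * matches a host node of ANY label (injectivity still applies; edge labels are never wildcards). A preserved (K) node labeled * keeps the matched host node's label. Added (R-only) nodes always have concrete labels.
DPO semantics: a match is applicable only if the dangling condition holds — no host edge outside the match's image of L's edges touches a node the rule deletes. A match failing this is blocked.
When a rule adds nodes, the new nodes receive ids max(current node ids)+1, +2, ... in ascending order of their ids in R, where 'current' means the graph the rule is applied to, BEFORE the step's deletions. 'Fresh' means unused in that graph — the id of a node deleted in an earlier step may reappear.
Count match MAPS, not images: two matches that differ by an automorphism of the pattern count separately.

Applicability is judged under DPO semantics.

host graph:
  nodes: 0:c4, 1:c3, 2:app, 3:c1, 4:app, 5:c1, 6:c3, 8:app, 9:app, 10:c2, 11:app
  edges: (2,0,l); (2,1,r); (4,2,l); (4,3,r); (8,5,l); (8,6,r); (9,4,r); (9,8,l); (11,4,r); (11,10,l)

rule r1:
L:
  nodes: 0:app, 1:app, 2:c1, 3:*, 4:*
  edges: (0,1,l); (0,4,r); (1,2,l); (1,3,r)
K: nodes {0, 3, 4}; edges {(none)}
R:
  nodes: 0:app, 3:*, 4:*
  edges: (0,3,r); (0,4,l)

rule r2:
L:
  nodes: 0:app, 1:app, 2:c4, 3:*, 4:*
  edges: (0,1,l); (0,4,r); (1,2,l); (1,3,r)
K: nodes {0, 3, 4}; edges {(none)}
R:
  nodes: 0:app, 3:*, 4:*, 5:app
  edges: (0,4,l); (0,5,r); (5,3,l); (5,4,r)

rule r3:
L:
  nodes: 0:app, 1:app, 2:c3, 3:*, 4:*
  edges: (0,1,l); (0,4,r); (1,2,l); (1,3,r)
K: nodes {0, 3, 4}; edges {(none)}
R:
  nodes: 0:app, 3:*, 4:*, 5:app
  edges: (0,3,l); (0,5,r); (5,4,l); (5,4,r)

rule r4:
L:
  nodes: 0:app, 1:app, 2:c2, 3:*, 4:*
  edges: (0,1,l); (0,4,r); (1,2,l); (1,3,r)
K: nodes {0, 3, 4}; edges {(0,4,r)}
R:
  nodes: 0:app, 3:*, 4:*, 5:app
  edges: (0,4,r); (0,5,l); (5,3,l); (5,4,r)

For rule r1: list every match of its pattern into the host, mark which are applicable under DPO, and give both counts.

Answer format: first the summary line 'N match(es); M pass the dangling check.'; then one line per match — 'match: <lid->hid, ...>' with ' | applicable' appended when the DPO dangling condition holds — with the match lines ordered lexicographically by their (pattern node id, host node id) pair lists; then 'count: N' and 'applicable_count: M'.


1 match(es); 1 pass the dangling check.
match: 0->9, 1->8, 2->5, 3->6, 4->4 | applicable
count: 1
applicable_count: 1


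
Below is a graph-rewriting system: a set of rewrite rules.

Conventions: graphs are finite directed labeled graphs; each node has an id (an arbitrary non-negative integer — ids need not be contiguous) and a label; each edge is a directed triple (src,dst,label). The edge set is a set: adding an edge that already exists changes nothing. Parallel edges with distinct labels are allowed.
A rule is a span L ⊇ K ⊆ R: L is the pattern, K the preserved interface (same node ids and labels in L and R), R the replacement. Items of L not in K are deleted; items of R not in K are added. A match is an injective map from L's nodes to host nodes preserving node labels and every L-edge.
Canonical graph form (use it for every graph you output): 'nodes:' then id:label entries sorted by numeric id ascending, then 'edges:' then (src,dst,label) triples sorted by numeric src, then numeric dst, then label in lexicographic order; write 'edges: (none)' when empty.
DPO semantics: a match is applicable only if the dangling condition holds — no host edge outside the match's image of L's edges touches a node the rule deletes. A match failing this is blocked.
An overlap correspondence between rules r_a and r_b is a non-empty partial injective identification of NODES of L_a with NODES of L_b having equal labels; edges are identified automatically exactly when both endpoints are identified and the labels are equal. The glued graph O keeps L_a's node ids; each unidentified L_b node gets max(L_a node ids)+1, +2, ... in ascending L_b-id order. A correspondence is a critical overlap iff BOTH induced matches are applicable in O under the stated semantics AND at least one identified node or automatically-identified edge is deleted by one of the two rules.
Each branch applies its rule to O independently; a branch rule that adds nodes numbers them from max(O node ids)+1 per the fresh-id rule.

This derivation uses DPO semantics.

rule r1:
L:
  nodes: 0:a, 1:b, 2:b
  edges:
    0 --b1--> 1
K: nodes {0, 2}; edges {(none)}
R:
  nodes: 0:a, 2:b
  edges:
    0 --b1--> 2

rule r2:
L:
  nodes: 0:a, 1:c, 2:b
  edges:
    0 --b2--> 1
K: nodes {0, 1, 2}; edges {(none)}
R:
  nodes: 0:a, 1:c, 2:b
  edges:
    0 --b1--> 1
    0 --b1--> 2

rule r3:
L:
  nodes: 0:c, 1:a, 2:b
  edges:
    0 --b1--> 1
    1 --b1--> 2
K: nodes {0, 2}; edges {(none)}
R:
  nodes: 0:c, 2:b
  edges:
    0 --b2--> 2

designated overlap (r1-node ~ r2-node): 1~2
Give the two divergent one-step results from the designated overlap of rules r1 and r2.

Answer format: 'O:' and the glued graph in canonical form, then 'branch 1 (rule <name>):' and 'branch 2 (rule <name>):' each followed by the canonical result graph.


O:
nodes: 0:a, 1:b, 2:b, 3:a, 4:c
edges: (0,1,b1); (3,4,b2)
branch 1 (rule r1):
nodes: 0:a, 2:b, 3:a, 4:c
edges: (0,2,b1); (3,4,b2)
branch 2 (rule r2):
nodes: 0:a, 1:b, 2:b, 3:a, 4:c
edges: (0,1,b1); (3,1,b1); (3,4,b1)


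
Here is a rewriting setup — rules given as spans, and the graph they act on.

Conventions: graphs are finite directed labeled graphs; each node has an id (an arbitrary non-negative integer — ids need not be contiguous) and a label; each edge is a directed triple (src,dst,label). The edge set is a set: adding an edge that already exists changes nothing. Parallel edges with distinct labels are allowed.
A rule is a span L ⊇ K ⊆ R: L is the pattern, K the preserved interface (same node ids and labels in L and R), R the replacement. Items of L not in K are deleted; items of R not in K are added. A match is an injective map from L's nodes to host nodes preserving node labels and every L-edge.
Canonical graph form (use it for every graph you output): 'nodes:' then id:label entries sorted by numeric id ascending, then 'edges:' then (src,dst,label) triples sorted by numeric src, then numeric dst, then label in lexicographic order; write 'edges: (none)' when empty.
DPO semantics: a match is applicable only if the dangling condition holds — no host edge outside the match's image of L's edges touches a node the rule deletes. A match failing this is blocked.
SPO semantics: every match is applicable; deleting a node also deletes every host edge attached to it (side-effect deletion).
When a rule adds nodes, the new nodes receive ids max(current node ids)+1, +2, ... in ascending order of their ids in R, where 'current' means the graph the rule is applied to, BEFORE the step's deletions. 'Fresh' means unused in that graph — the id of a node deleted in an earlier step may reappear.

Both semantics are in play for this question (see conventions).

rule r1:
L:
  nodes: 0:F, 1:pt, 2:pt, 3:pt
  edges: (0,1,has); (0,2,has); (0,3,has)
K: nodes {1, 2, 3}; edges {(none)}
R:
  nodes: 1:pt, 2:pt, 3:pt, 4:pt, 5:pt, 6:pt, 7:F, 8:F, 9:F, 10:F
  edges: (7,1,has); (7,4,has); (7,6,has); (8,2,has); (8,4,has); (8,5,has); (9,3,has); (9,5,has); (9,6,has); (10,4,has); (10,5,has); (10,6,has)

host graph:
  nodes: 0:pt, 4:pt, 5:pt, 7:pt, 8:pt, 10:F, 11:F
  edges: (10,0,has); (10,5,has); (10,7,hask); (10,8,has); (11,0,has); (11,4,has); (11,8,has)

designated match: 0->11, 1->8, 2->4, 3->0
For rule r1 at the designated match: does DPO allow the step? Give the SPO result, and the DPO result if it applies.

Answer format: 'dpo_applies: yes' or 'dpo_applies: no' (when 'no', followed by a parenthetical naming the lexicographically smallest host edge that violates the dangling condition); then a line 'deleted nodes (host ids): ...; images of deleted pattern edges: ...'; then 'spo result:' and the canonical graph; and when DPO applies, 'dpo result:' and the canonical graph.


dpo_applies: yes
deleted nodes (host ids): 11; images of deleted pattern edges: (11,0,has); (11,4,has); (11,8,has)
spo result:
nodes: 0:pt, 4:pt, 5:pt, 7:pt, 8:pt, 10:F, 12:pt, 13:pt, 14:pt, 15:F, 16:F, 17:F, 18:F
edges: (10,0,has); (10,5,has); (10,7,hask); (10,8,has); (15,8,has); (15,12,has); (15,14,has); (16,4,has); (16,12,has); (16,13,has); (17,0,has); (17,13,has); (17,14,has); (18,12,has); (18,13,has); (18,14,has)
dpo result:
nodes: 0:pt, 4:pt, 5:pt, 7:pt, 8:pt, 10:F, 12:pt, 13:pt, 14:pt, 15:F, 16:F, 17:F, 18:F
edges: (10,0,has); (10,5,has); (10,7,hask); (10,8,has); (15,8,has); (15,12,has); (15,14,has); (16,4,has); (16,12,has); (16,13,has); (17,0,has); (17,13,has); (17,14,has); (18,12,has); (18,13,has); (18,14,has)


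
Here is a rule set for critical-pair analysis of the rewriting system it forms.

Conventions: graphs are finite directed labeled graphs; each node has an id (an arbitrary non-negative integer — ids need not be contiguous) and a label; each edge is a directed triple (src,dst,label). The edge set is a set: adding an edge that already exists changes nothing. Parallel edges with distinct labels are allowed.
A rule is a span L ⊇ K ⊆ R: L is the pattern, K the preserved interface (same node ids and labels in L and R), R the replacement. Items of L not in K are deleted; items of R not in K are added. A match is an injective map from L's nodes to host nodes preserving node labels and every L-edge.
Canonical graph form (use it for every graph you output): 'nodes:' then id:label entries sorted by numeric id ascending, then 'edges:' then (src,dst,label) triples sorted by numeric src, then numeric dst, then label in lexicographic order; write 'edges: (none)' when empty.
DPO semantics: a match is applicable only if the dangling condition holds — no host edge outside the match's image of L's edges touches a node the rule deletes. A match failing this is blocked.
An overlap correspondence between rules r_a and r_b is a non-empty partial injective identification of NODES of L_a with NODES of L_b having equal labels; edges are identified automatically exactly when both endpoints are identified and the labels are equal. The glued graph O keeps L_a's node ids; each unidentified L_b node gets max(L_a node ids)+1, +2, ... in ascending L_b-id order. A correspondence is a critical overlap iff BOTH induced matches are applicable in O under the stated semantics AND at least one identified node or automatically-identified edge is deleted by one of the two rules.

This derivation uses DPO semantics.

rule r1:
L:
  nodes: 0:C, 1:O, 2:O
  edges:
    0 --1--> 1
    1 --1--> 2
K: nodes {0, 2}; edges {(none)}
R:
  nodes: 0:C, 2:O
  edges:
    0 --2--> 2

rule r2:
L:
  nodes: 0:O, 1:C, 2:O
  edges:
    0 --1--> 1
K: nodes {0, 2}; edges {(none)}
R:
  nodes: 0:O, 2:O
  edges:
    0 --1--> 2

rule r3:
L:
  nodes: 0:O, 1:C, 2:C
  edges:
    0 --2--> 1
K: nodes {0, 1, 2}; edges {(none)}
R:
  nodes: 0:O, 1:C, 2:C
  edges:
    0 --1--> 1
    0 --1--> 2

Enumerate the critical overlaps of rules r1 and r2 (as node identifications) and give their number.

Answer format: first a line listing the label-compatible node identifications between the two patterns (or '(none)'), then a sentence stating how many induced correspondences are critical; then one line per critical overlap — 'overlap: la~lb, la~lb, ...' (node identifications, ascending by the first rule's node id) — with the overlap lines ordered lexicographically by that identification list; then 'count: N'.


label-compatible node identifications between L(r1) and L(r2): 0~1, 1~0, 1~2, 2~0, 2~2
2 of the induced correspondences are critical overlaps of r1 and r2.
overlap: 1~2
overlap: 1~2, 2~0
count: 2


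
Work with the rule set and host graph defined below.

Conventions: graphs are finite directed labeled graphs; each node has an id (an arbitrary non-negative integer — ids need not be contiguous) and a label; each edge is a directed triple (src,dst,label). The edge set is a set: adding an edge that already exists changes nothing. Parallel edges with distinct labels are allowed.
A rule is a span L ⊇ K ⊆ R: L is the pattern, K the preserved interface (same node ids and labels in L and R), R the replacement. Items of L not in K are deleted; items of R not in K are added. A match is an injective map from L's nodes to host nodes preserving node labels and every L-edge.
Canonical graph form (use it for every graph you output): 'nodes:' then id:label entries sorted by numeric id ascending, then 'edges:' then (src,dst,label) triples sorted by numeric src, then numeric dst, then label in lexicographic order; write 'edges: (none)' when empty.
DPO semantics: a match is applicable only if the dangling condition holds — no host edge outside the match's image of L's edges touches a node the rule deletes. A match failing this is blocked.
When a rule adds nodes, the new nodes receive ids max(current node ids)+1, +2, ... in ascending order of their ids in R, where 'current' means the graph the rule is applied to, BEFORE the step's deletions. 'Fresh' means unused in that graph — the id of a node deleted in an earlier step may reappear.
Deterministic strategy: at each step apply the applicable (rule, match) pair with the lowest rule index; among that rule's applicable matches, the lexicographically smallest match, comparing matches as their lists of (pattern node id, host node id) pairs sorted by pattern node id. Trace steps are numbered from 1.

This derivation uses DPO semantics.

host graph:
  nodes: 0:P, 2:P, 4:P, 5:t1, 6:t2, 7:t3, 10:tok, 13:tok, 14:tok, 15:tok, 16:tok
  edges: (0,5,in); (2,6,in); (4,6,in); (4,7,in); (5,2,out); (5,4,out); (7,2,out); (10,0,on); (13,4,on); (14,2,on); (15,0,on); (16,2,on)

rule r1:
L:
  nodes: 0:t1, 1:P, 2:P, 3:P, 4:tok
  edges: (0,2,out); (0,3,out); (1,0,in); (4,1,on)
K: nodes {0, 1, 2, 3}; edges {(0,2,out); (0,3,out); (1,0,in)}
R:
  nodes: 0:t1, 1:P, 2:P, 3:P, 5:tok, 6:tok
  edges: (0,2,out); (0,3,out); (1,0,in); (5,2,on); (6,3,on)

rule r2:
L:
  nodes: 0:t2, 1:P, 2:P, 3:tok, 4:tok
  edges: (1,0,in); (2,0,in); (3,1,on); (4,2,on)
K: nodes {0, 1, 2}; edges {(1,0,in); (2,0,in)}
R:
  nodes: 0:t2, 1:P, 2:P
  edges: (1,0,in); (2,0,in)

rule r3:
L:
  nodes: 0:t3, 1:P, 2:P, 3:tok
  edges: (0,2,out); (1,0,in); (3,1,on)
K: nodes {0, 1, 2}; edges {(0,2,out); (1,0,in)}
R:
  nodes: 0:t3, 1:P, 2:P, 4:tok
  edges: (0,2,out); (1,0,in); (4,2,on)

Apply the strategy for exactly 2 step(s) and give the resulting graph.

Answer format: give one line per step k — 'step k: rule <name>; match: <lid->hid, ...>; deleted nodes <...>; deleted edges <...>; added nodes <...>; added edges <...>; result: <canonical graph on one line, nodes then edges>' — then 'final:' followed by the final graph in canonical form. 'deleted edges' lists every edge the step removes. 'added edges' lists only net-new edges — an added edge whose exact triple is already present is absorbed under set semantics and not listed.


step 1: rule r1; match: 0->5, 1->0, 2->2, 3->4, 4->10; deleted nodes 10; deleted edges (10,0,on); added nodes 17, 18; added edges (17,2,on); (18,4,on); result: nodes: 0:P, 2:P, 4:P, 5:t1, 6:t2, 7:t3, 13:tok, 14:tok, 15:tok, 16:tok, 17:tok, 18:tok edges: (0,5,in); (2,6,in); (4,6,in); (4,7,in); (5,2,out); (5,4,out); (7,2,out); (13,4,on); (14,2,on); (15,0,on); (16,2,on); (17,2,on); (18,4,on)
step 2: rule r1; match: 0->5, 1->0, 2->2, 3->4, 4->15; deleted nodes 15; deleted edges (15,0,on); added nodes 19, 20; added edges (19,2,on); (20,4,on); result: nodes: 0:P, 2:P, 4:P, 5:t1, 6:t2, 7:t3, 13:tok, 14:tok, 16:tok, 17:tok, 18:tok, 19:tok, 20:tok edges: (0,5,in); (2,6,in); (4,6,in); (4,7,in); (5,2,out); (5,4,out); (7,2,out); (13,4,on); (14,2,on); (16,2,on); (17,2,on); (18,4,on); (19,2,on); (20,4,on)
final:
nodes: 0:P, 2:P, 4:P, 5:t1, 6:t2, 7:t3, 13:tok, 14:tok, 16:tok, 17:tok, 18:tok, 19:tok, 20:tok
edges: (0,5,in); (2,6,in); (4,6,in); (4,7,in); (5,2,out); (5,4,out); (7,2,out); (13,4,on); (14,2,on); (16,2,on); (17,2,on); (18,4,on); (19,2,on); (20,4,on)


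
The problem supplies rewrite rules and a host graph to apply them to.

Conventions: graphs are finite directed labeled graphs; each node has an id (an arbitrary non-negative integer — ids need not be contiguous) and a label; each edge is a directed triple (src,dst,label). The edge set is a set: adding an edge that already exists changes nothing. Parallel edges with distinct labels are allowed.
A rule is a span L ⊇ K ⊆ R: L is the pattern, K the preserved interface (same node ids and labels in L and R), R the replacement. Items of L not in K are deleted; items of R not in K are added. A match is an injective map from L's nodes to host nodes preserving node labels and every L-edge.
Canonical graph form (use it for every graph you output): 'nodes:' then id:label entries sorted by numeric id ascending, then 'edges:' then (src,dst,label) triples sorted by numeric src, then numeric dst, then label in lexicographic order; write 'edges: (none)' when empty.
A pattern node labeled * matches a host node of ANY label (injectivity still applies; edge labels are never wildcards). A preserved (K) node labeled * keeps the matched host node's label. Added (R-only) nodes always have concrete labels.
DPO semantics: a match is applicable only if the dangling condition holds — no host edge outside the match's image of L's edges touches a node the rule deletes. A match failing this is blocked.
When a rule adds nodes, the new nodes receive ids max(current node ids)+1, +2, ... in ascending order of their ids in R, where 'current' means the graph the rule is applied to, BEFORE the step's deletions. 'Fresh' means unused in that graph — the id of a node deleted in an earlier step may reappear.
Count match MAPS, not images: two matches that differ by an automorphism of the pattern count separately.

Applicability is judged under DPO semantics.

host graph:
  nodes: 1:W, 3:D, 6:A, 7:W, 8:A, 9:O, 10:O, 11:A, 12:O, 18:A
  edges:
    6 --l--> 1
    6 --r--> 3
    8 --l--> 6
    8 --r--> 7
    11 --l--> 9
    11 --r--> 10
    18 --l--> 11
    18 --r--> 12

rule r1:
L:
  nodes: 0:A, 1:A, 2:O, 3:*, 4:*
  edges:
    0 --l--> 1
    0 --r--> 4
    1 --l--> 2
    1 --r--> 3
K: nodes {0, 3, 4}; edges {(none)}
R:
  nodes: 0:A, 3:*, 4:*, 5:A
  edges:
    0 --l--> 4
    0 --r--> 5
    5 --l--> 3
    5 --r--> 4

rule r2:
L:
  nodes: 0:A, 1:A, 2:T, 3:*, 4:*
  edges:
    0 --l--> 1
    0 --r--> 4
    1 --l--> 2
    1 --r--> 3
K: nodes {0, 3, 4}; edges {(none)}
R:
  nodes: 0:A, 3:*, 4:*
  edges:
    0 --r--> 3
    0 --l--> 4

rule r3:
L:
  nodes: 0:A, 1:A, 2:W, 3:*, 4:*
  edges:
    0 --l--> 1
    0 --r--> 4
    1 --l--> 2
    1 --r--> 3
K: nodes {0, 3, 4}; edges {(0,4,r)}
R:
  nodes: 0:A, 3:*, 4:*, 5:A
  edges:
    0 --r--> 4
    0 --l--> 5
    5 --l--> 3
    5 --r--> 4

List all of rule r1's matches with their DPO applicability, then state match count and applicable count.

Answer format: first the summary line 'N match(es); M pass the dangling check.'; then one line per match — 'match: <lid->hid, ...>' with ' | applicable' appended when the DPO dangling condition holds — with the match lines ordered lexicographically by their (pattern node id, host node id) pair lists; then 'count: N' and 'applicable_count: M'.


1 match(es); 1 pass the dangling check.
match: 0->18, 1->11, 2->9, 3->10, 4->12 | applicable
count: 1
applicable_count: 1
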